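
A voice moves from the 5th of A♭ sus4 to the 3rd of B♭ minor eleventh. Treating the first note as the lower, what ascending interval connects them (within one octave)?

minor seventh

A♭ sus4 has E♭ as its 5th, and B♭ minor eleventh has D♭ as its 3rd.
E♭ up to D♭ is 10 semitones, a half step narrower than a major seventh, so the interval is minor.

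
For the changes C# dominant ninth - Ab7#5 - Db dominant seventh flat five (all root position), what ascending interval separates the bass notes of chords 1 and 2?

diminished sixth

The roots are C# and Ab.
C# up to Ab is 7 semitones, a whole step narrower than a major sixth, so the interval is diminished.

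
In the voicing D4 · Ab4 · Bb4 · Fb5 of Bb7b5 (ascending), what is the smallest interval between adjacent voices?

Adjacent intervals: D4→Ab4 = diminished fifth; Ab4→Bb4 = major second; Bb4→Fb5 = diminished fifth.
The smallest is Ab4 to Bb4, a major second (2 semitones).

M2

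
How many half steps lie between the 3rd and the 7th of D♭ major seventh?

7

The chord tones of D♭ major seventh are D♭, F, A♭, C.
F to C is a perfect fifth: 7 semitones.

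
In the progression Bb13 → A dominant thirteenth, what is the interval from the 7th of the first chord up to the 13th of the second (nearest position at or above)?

augmented sixth

The 7th of Bb13 is Ab; the 13th of A dominant thirteenth is F#.
From Ab to F#: 10 semitones over a sixth = augmented.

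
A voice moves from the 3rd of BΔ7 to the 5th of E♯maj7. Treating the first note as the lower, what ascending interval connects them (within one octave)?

The 3rd of BΔ7 is D♯; the 5th of E♯maj7 is B♯.
Counting 6 letters and 9 half steps from D♯ gives a major sixth.

major sixth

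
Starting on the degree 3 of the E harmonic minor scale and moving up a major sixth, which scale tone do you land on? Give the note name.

The scale is E F# G A B C D#.
The degree 3 is G; a major sixth above that is E — scale degree 1.

E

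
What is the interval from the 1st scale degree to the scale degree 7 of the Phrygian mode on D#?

Spelling the Phrygian mode on D#: D# E F# G# A# B C#.
The 1st scale degree is D# and the 7th degree is C#.
7 letter names make it a seventh; at 10 semitones (a half step narrower than major) the quality is minor.

minor seventh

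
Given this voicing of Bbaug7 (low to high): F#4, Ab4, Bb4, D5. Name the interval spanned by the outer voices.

The outer voices are F#4 and D5.
F# up to D is 8 semitones, a half step narrower than a major sixth, so the interval is minor.

m6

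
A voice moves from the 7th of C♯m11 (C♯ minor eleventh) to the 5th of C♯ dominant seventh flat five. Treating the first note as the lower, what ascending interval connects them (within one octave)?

The 7th of C♯m11 (C♯ minor eleventh) is B; the 5th of C♯ dominant seventh flat five is G.
B up to G is 8 semitones, a half step narrower than a major sixth, so the interval is minor.

m6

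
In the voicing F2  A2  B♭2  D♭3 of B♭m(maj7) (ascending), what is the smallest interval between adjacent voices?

Adjacent intervals: F2→A2 = major third; A2→B♭2 = minor second; B♭2→D♭3 = minor third.
The smallest is A2 to B♭2, a minor second (1 semitone).

m2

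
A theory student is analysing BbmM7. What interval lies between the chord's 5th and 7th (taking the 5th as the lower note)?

The chord tones of Bb minor-major seventh are Bb-Db-F-A.
The 5th is F and the 7th is A.
From F to A is 4 semitones, exactly the major third.

M3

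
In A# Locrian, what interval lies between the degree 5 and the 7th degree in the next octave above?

M10

A# locrian: A# B C# D# E F# G#.
Degree 5 = E; 7th degree (up an octave) = G#.
From E to G# is 16 semitones, exactly the major tenth.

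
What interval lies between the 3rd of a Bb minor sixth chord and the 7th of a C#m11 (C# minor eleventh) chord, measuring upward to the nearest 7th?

A6

Bb minor sixth has Db as its 3rd, and C#m11 (C# minor eleventh) has B as its 7th.
From Db to B: 10 semitones over a sixth = augmented.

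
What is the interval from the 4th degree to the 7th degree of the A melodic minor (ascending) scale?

augmented fourth

Spelling the A melodic minor (ascending) scale: A B C D E F# G#.
The 4th degree is D and the degree 7 is G#.
From D to G#: 6 semitones over a fourth = augmented.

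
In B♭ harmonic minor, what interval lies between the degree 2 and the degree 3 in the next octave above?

Spelling B♭ harmonic minor: B♭ C D♭ E♭ F G♭ A.
That puts C below D♭.
From C to D♭: 13 semitones over a ninth = minor.

minor ninth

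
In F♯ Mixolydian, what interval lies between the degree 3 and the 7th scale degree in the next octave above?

Spelling F♯ Mixolydian: F♯ G♯ A♯ B C♯ D♯ E.
The degree 3 is A♯ and the degree 7 (up an octave) is E.
12 letter names make it a twelfth; at 18 semitones (a half step narrower than perfect) the quality is diminished.

diminished 12th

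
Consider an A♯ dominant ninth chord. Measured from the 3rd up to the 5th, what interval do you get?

minor third

A♯9 (A♯ dominant ninth) is spelled A♯-C𝄪-E♯-G♯-B♯.
3rd = C𝄪; 5th = E♯.
C𝄪 up to E♯ is 3 semitones, a half step narrower than a major third, so the interval is minor.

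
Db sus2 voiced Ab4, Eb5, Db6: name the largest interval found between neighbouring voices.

minor seventh

Adjacent intervals: Ab4→Eb5 = perfect fifth; Eb5→Db6 = minor seventh.
The largest is Eb5 to Db6, a minor seventh (10 semitones).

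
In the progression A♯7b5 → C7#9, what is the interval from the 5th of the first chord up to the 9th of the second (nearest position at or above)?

The 5th of A♯7b5 is E; the 9th of C7#9 is D♯.
Counting 7 letters and 11 half steps from E gives a major seventh.

major 7th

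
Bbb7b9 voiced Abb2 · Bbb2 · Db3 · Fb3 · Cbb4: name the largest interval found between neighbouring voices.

Adjacent intervals: Abb2→Bbb2 = major second; Bbb2→Db3 = major third; Db3→Fb3 = minor third; Fb3→Cbb4 = diminished fifth.
The largest is Fb3 to Cbb4, a diminished fifth (6 semitones).

diminished fifth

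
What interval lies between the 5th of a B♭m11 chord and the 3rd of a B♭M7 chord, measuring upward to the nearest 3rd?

The 5th of B♭m11 is F; the 3rd of B♭M7 is D.
From F to D is 9 semitones, exactly the major sixth.

major sixth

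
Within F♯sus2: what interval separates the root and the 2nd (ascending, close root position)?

major second

Spelling the chord: F♯-G♯-C♯.
That puts F♯ below G♯.
From F♯ to G♯ is 2 semitones, exactly the major second.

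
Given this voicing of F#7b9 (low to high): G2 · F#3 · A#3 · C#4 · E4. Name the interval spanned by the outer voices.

major thirteenth

The outer voices are G2 and E4.
From G to E is 21 semitones, exactly the major thirteenth.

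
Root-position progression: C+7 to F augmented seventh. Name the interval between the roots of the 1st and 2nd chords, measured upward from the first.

The roots are C and F.
C up to F spans 4 letter names and 5 semitones — a perfect fourth.

perfect fourth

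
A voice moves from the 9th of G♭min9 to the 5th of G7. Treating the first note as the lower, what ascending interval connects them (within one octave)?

augmented 4th

The 9th of G♭min9 is A♭; the 5th of G7 is D.
From A♭ to D: 6 semitones over a fourth = augmented.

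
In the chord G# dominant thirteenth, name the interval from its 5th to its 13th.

major 9th

Spelling the chord: G#, B#, D#, F#, A#, E#.
So we need the interval from D# up to E#.
From D# to E# is 14 semitones, exactly the major ninth.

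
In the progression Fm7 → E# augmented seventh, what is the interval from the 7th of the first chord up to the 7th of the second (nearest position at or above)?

The 7th of Fm7 is Eb; the 7th of E# augmented seventh is D#.
Eb up to D# is 12 semitones, a half step wider than a major seventh, so the interval is augmented.

A7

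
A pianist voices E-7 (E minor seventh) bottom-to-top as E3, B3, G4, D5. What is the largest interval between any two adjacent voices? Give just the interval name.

minor sixth

Adjacent intervals: E3→B3 = perfect fifth; B3→G4 = minor sixth; G4→D5 = perfect fifth.
The largest is B3 to G4, a minor sixth (8 semitones).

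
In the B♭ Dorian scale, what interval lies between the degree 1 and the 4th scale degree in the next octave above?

perfect 11th

The scale runs B♭ C D♭ E♭ F G A♭.
That puts B♭ below E♭.
Counting 11 letters and 17 half steps from B♭ gives a perfect eleventh.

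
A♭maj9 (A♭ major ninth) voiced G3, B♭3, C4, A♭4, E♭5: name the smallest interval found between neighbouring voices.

major 2nd

Adjacent intervals: G3→B♭3 = minor third; B♭3→C4 = major second; C4→A♭4 = minor sixth; A♭4→E♭5 = perfect fifth.
The smallest is B♭3 to C4, a major second (2 semitones).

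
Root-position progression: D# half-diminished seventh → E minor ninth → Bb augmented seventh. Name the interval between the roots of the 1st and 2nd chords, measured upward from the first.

The roots are D# and E.
D# up to E is 1 semitone, a half step narrower than a major second, so the interval is minor.

minor 2nd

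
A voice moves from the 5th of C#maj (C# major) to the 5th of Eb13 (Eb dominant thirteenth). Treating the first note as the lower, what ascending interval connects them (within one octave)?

d3

C#maj (C# major) has G# as its 5th, and Eb13 (Eb dominant thirteenth) has Bb as its 5th.
From G# to Bb: 2 semitones over a third = diminished.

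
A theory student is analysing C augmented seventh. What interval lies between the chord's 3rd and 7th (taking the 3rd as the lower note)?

diminished fifth

Spelling the chord: C–E–G#–Bb.
The 3rd is E and the 7th is Bb.
5 letter names make it a fifth; at 6 semitones (a half step narrower than perfect) the quality is diminished.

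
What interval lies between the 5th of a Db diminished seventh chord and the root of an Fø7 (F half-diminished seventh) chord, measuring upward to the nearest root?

The 5th of Db diminished seventh is Abb; the root of Fø7 (F half-diminished seventh) is F.
6 letter names make it a sixth; at 10 semitones (a half step wider than major) the quality is augmented.

augmented sixth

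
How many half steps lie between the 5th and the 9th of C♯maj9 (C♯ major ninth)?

The chord tones of C♯maj9 are C♯–E♯–G♯–B♯–D♯.
G♯ to D♯ is a perfect fifth: 7 semitones.

7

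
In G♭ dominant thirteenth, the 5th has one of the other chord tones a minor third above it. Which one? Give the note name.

G♭13 is spelled G♭-B♭-D♭-F♭-A♭-E♭.
The 5th is D♭. A minor third above D♭ is F♭.
F♭ is the chord's 7th.

Fb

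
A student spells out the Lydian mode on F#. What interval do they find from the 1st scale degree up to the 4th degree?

The scale runs F# G# A# B# C# D# E#.
That puts F# below B#.
From F# to B#: 6 semitones over a fourth = augmented.

A4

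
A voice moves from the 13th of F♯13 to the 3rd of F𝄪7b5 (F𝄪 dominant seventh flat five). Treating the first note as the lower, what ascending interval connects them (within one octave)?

augmented 5th

F♯13 has D♯ as its 13th, and F𝄪7b5 (F𝄪 dominant seventh flat five) has A𝄪 as its 3rd.
5 letter names make it a fifth; at 8 semitones (a half step wider than perfect) the quality is augmented.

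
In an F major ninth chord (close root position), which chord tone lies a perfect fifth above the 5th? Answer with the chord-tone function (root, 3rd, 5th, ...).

Fmaj9 is spelled F, A, C, E, G.
The 5th is C. A perfect fifth above C is G.
G is the chord's 9th.

9th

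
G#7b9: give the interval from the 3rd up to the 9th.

G#7b9 (G# dominant seventh flat nine) is spelled G#, B#, D#, F#, A.
The 3rd is B# and the 9th is A.
7 letter names make it a seventh; at 9 semitones (a whole step narrower than major) the quality is diminished.

diminished seventh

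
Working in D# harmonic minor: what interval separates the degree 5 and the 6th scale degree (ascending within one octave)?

minor second

The scale runs D# E# F# G# A# B C##.
Degree 5 = A#; 6th scale degree = B.
A# up to B is 1 semitone, a half step narrower than a major second, so the interval is minor.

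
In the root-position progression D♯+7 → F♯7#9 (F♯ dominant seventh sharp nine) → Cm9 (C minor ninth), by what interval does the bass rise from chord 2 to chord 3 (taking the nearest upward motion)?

diminished fifth

The roots are F♯ and C.
From F♯ to C: 6 semitones over a fifth = diminished.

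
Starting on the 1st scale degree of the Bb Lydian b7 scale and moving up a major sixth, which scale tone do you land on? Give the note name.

G

The scale is Bb C D E F G Ab.
The 1st scale degree is Bb; a major sixth above that is G — scale degree 6.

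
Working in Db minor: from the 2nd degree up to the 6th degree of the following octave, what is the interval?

d12

Spelling Db minor: Db Eb Fb Gb Ab Bbb Cb.
The 2nd degree is Eb and the 6th scale degree (up an octave) is Bbb.
12 letter names make it a twelfth; at 18 semitones (a half step narrower than perfect) the quality is diminished.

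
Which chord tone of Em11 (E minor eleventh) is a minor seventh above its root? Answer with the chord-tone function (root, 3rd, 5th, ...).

Spelling the chord: E–G–B–D–F♯–A.
The root is E. A minor seventh above E is D.
D is the chord's 7th.

7th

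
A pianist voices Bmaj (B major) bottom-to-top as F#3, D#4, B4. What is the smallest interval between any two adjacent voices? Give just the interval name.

Adjacent intervals: F#3→D#4 = major sixth; D#4→B4 = minor sixth.
The smallest is D#4 to B4, a minor sixth (8 semitones).

minor sixth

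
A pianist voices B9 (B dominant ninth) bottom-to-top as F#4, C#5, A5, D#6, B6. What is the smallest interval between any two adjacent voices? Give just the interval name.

Adjacent intervals: F#4→C#5 = perfect fifth; C#5→A5 = minor sixth; A5→D#6 = augmented fourth; D#6→B6 = minor sixth.
The smallest is A5 to D#6, an augmented fourth (6 semitones).

A4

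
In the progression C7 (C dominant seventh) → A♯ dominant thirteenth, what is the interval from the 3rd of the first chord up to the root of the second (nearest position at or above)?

augmented fourth

C7 (C dominant seventh) has E as its 3rd, and A♯ dominant thirteenth has A♯ as its root.
E up to A♯ is 6 semitones, a half step wider than a perfect fourth, so the interval is augmented.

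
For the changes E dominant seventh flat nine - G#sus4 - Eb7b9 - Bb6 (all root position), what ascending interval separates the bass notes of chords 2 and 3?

The roots are G# and Eb.
From G# to Eb: 7 semitones over a sixth = diminished.

diminished sixth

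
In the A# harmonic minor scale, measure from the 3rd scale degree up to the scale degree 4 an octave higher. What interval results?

major ninth

A# harmonic minor: A# B# C# D# E# F# G##.
The 3rd scale degree is C# and the scale degree 4 (up an octave) is D#.
Counting 9 letters and 14 half steps from C# gives a major ninth.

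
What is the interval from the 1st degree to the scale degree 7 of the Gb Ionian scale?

Spelling the Gb Ionian scale: Gb Ab Bb Cb Db Eb F.
1st degree = Gb; 7th degree = F.
Gb up to F spans 7 letter names and 11 semitones — a major seventh.

major 7th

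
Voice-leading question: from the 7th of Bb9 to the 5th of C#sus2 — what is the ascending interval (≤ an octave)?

Bb9 has Ab as its 7th, and C#sus2 has G# as its 5th.
Ab up to G# is 12 semitones, a half step wider than a major seventh, so the interval is augmented.

A7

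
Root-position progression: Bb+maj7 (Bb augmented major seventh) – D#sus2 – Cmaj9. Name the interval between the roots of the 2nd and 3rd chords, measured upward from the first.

diminished seventh

The roots are D# and C.
7 letter names make it a seventh; at 9 semitones (a whole step narrower than major) the quality is diminished.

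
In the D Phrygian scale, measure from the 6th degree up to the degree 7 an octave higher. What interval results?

major ninth

The scale runs D E♭ F G A B♭ C.
The 6th degree is B♭ and the degree 7 (up an octave) is C.
Counting 9 letters and 14 half steps from B♭ gives a major ninth.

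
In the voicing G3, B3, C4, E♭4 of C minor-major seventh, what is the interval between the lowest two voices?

Those voices are G3 and B3.
G up to B spans 3 letter names and 4 semitones — a major third.

major third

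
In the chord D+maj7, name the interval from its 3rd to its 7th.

perfect 5th

D augmented major seventh: D F# A# C#.
The 3rd is F# and the 7th is C#.
F# up to C# spans 5 letter names and 7 semitones — a perfect fifth.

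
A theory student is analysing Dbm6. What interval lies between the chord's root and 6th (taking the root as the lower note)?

The chord tones of Dbmin6 (Db minor sixth) are Db-Fb-Ab-Bb.
That puts Db below Bb.
Counting 6 letters and 9 half steps from Db gives a major sixth.

major sixth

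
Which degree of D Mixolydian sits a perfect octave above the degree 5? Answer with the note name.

The scale is D E F# G A B C.
The degree 5 is A; a perfect octave above that is A — scale degree 5.

A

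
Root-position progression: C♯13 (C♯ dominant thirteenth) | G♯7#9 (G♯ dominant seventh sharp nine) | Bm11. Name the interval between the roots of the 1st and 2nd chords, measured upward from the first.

perfect fifth

The roots are C♯ and G♯.
C♯ up to G♯ spans 5 letter names and 7 semitones — a perfect fifth.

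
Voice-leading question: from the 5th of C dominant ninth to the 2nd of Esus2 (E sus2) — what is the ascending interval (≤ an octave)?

C dominant ninth has G as its 5th, and Esus2 (E sus2) has F♯ as its 2nd.
From G to F♯ is 11 semitones, exactly the major seventh.

major seventh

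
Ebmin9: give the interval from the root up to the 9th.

major 9th

Eb minor ninth: Eb–Gb–Bb–Db–F.
The root is Eb and the 9th is F.
Counting 9 letters and 14 half steps from Eb gives a major ninth.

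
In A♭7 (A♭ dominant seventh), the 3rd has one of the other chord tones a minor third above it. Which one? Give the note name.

Eb

A♭ dominant seventh is spelled A♭, C, E♭, G♭.
The 3rd is C. A minor third above C is E♭.
E♭ is the chord's 5th.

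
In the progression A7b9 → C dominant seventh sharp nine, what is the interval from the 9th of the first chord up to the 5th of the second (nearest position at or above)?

The 9th of A7b9 is Bb; the 5th of C dominant seventh sharp nine is G.
Bb up to G spans 6 letter names and 9 semitones — a major sixth.

major sixth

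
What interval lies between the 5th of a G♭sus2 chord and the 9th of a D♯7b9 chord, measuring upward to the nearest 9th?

The 5th of G♭sus2 is D♭; the 9th of D♯7b9 is E.
2 letter names make it a second; at 3 semitones (a half step wider than major) the quality is augmented.

augmented 2nd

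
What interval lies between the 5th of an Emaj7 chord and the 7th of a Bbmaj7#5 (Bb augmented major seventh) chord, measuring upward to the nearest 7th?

minor 7th

Emaj7 has B as its 5th, and Bbmaj7#5 (Bb augmented major seventh) has A as its 7th.
B up to A is 10 semitones, a half step narrower than a major seventh, so the interval is minor.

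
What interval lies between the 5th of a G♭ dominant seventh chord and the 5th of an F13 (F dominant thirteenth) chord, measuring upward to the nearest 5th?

The 5th of G♭ dominant seventh is D♭; the 5th of F13 (F dominant thirteenth) is C.
From D♭ to C is 11 semitones, exactly the major seventh.

M7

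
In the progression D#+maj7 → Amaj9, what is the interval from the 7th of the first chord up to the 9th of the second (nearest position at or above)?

d7

The 7th of D#+maj7 is C##; the 9th of Amaj9 is B.
From C## to B: 9 semitones over a seventh = diminished.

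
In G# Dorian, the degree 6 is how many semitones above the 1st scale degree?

9

The scale is G# A# B C# D# E# F#.
G# up to E# is a major sixth — 9 semitones.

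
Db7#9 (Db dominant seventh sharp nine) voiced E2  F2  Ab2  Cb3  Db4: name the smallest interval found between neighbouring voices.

minor 2nd

Adjacent intervals: E2→F2 = minor second; F2→Ab2 = minor third; Ab2→Cb3 = minor third; Cb3→Db4 = major ninth.
The smallest is E2 to F2, a minor second (1 semitone).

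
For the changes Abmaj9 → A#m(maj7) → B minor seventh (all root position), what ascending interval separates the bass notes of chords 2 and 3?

minor second

The roots are A# and B.
2 letter names make it a second; at 1 semitone (a half step narrower than major) the quality is minor.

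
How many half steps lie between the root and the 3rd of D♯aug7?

4

Spelling the chord: D♯–F𝄪–A𝄪–C♯.
D♯ to F𝄪 is a major third: 4 semitones.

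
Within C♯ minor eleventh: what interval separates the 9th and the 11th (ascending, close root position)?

Spelling the chord: C♯–E–G♯–B–D♯–F♯.
That puts D♯ below F♯.
3 letter names make it a third; at 3 semitones (a half step narrower than major) the quality is minor.

m3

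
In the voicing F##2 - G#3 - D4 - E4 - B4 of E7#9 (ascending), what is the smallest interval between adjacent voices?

major 2nd

Adjacent intervals: F##2→G#3 = minor ninth; G#3→D4 = diminished fifth; D4→E4 = major second; E4→B4 = perfect fifth.
The smallest is D4 to E4, a major second (2 semitones).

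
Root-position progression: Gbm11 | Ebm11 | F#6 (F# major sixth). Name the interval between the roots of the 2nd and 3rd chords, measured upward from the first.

augmented second

The roots are Eb and F#.
Eb up to F# is 3 semitones, a half step wider than a major second, so the interval is augmented.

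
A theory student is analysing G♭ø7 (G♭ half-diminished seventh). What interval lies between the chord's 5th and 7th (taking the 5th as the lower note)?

Spelling the chord: G♭, B𝄫, D𝄫, F♭.
That puts D𝄫 below F♭.
From D𝄫 to F♭ is 4 semitones, exactly the major third.

major 3rd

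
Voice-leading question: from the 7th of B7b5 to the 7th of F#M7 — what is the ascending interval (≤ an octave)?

augmented 5th

B7b5 has A as its 7th, and F#M7 has E# as its 7th.
From A to E#: 8 semitones over a fifth = augmented.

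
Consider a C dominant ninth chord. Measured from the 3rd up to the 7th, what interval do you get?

Spelling the chord: C, E, G, B♭, D.
So we need the interval from E up to B♭.
5 letter names make it a fifth; at 6 semitones (a half step narrower than perfect) the quality is diminished.

d5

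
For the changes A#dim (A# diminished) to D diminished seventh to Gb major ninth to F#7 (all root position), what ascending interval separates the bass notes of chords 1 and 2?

The roots are A# and D.
A# up to D is 4 semitones, a half step narrower than a perfect fourth, so the interval is diminished.

diminished 4th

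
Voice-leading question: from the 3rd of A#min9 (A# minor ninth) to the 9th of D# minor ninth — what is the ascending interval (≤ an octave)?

The 3rd of A#min9 (A# minor ninth) is C#; the 9th of D# minor ninth is E#.
C# up to E# spans 3 letter names and 4 semitones — a major third.

major third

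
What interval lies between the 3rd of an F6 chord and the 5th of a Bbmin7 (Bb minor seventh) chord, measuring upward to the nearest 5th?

F6 has A as its 3rd, and Bbmin7 (Bb minor seventh) has F as its 5th.
From A to F: 8 semitones over a sixth = minor.

minor sixth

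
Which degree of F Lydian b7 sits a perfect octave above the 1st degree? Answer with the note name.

F

The scale is F G A B C D Eb.
The 1st degree is F; a perfect octave above that is F — scale degree 1.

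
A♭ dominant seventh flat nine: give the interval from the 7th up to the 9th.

m3

Spelling the chord: A♭ C E♭ G♭ B𝄫.
The 7th is G♭ and the 9th is B𝄫.
From G♭ to B𝄫: 3 semitones over a third = minor.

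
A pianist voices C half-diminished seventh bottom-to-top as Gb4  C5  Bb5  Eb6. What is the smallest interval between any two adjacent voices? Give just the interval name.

P4

Adjacent intervals: Gb4→C5 = augmented fourth; C5→Bb5 = minor seventh; Bb5→Eb6 = perfect fourth.
The smallest is Bb5 to Eb6, a perfect fourth (5 semitones).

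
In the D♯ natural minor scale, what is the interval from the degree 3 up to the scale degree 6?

Spelling the D♯ natural minor scale: D♯ E♯ F♯ G♯ A♯ B C♯.
That puts F♯ below B.
Counting 4 letters and 5 half steps from F♯ gives a perfect fourth.

perfect fourth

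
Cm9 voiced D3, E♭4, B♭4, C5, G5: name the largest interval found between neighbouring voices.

Adjacent intervals: D3→E♭4 = minor ninth; E♭4→B♭4 = perfect fifth; B♭4→C5 = major second; C5→G5 = perfect fifth.
The largest is D3 to E♭4, a minor ninth (13 semitones).

m9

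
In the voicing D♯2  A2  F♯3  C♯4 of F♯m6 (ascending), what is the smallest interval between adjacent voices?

d5

Adjacent intervals: D♯2→A2 = diminished fifth; A2→F♯3 = major sixth; F♯3→C♯4 = perfect fifth.
The smallest is D♯2 to A2, a diminished fifth (6 semitones).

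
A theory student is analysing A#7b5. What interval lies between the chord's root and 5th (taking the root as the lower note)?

diminished fifth

A#7b5: A#, C##, E, G#.
That puts A# below E.
From A# to E: 6 semitones over a fifth = diminished.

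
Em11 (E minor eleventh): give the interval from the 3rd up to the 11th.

major 9th

Spelling the chord: E–G–B–D–F#–A.
That puts G below A.
From G to A is 14 semitones, exactly the major ninth.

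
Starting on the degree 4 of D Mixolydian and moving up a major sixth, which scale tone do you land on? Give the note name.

The scale is D E F♯ G A B C.
The degree 4 is G; a major sixth above that is E — scale degree 2.

E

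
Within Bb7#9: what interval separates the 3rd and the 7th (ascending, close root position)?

Bb7#9: Bb, D, F, Ab, C#.
3rd = D; 7th = Ab.
D up to Ab is 6 semitones, a half step narrower than a perfect fifth, so the interval is diminished.

diminished 5th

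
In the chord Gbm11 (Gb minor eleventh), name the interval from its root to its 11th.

perfect eleventh

The chord tones of Gbm11 are Gb, Bbb, Db, Fb, Ab, Cb.
Root = Gb; 11th = Cb.
Gb up to Cb spans 11 letter names and 17 semitones — a perfect eleventh.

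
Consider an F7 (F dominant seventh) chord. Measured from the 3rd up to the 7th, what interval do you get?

F7 (F dominant seventh) is spelled F–A–C–Eb.
3rd = A; 7th = Eb.
5 letter names make it a fifth; at 6 semitones (a half step narrower than perfect) the quality is diminished.
That tritone between 3rd and 7th is what gives the dominant seventh its pull toward resolution.

d5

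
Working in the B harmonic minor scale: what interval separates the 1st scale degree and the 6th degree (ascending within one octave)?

m6

The scale runs B C# D E F# G A#.
The 1st scale degree is B and the degree 6 is G.
From B to G: 8 semitones over a sixth = minor.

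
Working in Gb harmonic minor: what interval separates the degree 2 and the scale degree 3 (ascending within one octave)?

minor 2nd

The scale runs Gb Ab Bbb Cb Db Ebb F.
The degree 2 is Ab and the 3rd scale degree is Bbb.
From Ab to Bbb: 1 semitone over a second = minor.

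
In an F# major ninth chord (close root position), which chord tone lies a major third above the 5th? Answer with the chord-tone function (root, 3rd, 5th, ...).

7th

Spelling the chord: F#–A#–C#–E#–G#.
The 5th is C#. A major third above C# is E#.
E# is the chord's 7th.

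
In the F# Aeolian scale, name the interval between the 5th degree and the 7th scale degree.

Spelling the F# Aeolian scale: F# G# A B C# D E.
5th degree = C#; degree 7 = E.
3 letter names make it a third; at 3 semitones (a half step narrower than major) the quality is minor.

minor third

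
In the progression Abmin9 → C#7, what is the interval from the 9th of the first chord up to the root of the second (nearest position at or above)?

A2

The 9th of Abmin9 is Bb; the root of C#7 is C#.
From Bb to C#: 3 semitones over a second = augmented.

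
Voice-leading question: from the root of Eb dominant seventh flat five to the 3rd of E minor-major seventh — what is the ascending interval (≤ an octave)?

The root of Eb dominant seventh flat five is Eb; the 3rd of E minor-major seventh is G.
From Eb to G is 4 semitones, exactly the major third.

major 3rd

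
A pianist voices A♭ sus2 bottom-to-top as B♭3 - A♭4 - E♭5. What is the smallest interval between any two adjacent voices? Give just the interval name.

Adjacent intervals: B♭3→A♭4 = minor seventh; A♭4→E♭5 = perfect fifth.
The smallest is A♭4 to E♭5, a perfect fifth (7 semitones).

perfect 5th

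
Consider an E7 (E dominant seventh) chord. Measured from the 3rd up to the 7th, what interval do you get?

diminished fifth

Spelling the chord: E G# B D.
That puts G# below D.
G# up to D is 6 semitones, a half step narrower than a perfect fifth, so the interval is diminished.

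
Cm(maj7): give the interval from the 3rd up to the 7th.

augmented 5th

CmM7 is spelled C Eb G B.
3rd = Eb; 7th = B.
Eb up to B is 8 semitones, a half step wider than a perfect fifth, so the interval is augmented.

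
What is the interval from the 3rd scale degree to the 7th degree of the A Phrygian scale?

The scale runs A Bb C D E F G.
That puts C below G.
C up to G spans 5 letter names and 7 semitones — a perfect fifth.

perfect fifth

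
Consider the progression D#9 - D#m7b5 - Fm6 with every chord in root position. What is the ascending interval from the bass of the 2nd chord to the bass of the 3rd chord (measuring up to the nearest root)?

The roots are D# and F.
D# up to F is 2 semitones, a whole step narrower than a major third, so the interval is diminished.

diminished third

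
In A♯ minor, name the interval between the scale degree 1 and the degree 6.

minor sixth

The scale runs A♯ B♯ C♯ D♯ E♯ F♯ G♯.
So we need the interval from A♯ up to F♯.
From A♯ to F♯: 8 semitones over a sixth = minor.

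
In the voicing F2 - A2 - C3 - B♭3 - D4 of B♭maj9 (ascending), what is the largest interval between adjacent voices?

Adjacent intervals: F2→A2 = major third; A2→C3 = minor third; C3→B♭3 = minor seventh; B♭3→D4 = major third.
The largest is C3 to B♭3, a minor seventh (10 semitones).

minor 7th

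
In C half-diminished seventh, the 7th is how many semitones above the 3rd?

The chord tones of Cø are C–Eb–Gb–Bb.
Eb to Bb is a perfect fifth: 7 semitones.

7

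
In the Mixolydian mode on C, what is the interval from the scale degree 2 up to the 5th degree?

perfect fourth

C mixolydian: C D E F G A B♭.
Scale degree 2 = D; 5th degree = G.
D up to G spans 4 letter names and 5 semitones — a perfect fourth.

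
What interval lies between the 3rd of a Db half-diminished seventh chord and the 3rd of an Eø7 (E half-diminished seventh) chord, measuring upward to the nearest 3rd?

Db half-diminished seventh has Fb as its 3rd, and Eø7 (E half-diminished seventh) has G as its 3rd.
From Fb to G: 3 semitones over a second = augmented.

augmented 2nd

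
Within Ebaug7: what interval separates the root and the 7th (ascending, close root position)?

minor seventh

Spelling the chord: Eb G B Db.
Root = Eb; 7th = Db.
Eb up to Db is 10 semitones, a half step narrower than a major seventh, so the interval is minor.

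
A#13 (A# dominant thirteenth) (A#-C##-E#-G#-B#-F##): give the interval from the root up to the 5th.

That puts A# below E#.
A# up to E# spans 5 letter names and 7 semitones — a perfect fifth.

perfect fifth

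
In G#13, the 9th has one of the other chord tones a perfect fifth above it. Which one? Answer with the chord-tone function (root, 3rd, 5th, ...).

13th

G#13 (G# dominant thirteenth) is spelled G#, B#, D#, F#, A#, E#.
The 9th is A#. A perfect fifth above A# is E#.
E# is the chord's 13th.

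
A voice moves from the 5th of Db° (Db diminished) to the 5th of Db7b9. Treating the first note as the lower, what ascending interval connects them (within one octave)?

Db° (Db diminished) has Abb as its 5th, and Db7b9 has Ab as its 5th.
From Abb to Ab: 1 semitone over a unison = augmented.

A1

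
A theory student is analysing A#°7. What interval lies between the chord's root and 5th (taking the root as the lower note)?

diminished fifth

A# diminished seventh: A#, C#, E, G.
The root is A# and the 5th is E.
5 letter names make it a fifth; at 6 semitones (a half step narrower than perfect) the quality is diminished.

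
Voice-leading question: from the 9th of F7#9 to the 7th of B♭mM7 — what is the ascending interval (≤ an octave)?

The 9th of F7#9 is G♯; the 7th of B♭mM7 is A.
G♯ up to A is 1 semitone, a half step narrower than a major second, so the interval is minor.

minor 2nd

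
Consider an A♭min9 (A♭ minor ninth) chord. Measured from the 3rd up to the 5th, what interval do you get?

Spelling the chord: A♭, C♭, E♭, G♭, B♭.
3rd = C♭; 5th = E♭.
Counting 3 letters and 4 half steps from C♭ gives a major third.

M3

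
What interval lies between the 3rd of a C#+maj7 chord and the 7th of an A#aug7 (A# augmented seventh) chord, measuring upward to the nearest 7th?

minor third

C#+maj7 has E# as its 3rd, and A#aug7 (A# augmented seventh) has G# as its 7th.
From E# to G#: 3 semitones over a third = minor.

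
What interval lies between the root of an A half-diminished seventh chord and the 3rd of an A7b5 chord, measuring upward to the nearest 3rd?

The root of A half-diminished seventh is A; the 3rd of A7b5 is C♯.
Counting 3 letters and 4 half steps from A gives a major third.

major third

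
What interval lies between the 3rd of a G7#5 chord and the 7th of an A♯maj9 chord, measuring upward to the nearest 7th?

The 3rd of G7#5 is B; the 7th of A♯maj9 is G𝄪.
B up to G𝄪 is 10 semitones, a half step wider than a major sixth, so the interval is augmented.

augmented sixth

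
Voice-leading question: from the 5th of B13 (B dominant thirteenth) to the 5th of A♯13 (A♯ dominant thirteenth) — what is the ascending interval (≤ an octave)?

The 5th of B13 (B dominant thirteenth) is F♯; the 5th of A♯13 (A♯ dominant thirteenth) is E♯.
Counting 7 letters and 11 half steps from F♯ gives a major seventh.

major seventh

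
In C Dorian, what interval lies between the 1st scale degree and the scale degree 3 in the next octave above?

C dorian: C D Eb F G A Bb.
That puts C below Eb.
10 letter names make it a tenth; at 15 semitones (a half step narrower than major) the quality is minor.

minor tenth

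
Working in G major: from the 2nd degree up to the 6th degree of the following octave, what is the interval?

perfect twelfth

G major: G A B C D E F#.
That puts A below E.
A up to E spans 12 letter names and 19 semitones — a perfect twelfth.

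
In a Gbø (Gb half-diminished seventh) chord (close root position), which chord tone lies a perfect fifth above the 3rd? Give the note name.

Gbø (Gb half-diminished seventh) is spelled Gb Bbb Dbb Fb.
The 3rd is Bbb. A perfect fifth above Bbb is Fb.
Fb is the chord's 7th.

Fb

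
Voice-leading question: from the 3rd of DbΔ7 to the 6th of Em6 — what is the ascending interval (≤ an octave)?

The 3rd of DbΔ7 is F; the 6th of Em6 is C#.
From F to C#: 8 semitones over a fifth = augmented.

augmented 5th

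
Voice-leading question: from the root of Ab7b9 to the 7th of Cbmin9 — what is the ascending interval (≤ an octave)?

The root of Ab7b9 is Ab; the 7th of Cbmin9 is Bbb.
2 letter names make it a second; at 1 semitone (a half step narrower than major) the quality is minor.

minor second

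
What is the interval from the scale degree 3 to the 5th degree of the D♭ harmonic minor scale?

M3

The scale runs D♭ E♭ F♭ G♭ A♭ B𝄫 C.
That puts F♭ below A♭.
F♭ up to A♭ spans 3 letter names and 4 semitones — a major third.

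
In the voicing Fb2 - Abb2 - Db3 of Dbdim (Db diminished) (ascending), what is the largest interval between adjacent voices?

augmented 4th

Adjacent intervals: Fb2→Abb2 = minor third; Abb2→Db3 = augmented fourth.
The largest is Abb2 to Db3, an augmented fourth (6 semitones).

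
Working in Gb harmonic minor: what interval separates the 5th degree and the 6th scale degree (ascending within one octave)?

minor second

Spelling Gb harmonic minor: Gb Ab Bbb Cb Db Ebb F.
5th degree = Db; degree 6 = Ebb.
Db up to Ebb is 1 semitone, a half step narrower than a major second, so the interval is minor.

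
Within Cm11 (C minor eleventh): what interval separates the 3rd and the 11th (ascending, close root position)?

Spelling the chord: C-Eb-G-Bb-D-F.
3rd = Eb; 11th = F.
Eb up to F spans 9 letter names and 14 semitones — a major ninth.

major ninth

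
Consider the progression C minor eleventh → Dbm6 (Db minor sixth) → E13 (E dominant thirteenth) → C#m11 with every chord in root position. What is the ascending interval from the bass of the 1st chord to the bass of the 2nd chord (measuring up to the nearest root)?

minor second

The roots are C and Db.
From C to Db: 1 semitone over a second = minor.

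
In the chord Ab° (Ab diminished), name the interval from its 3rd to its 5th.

minor 3rd

Spelling the chord: Ab–Cb–Ebb.
So we need the interval from Cb up to Ebb.
Cb up to Ebb is 3 semitones, a half step narrower than a major third, so the interval is minor.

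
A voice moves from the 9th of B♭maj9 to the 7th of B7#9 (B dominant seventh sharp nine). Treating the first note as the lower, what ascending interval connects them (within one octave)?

major 6th

The 9th of B♭maj9 is C; the 7th of B7#9 (B dominant seventh sharp nine) is A.
From C to A is 9 semitones, exactly the major sixth.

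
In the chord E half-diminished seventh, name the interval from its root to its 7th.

Eø: E–G–Bb–D.
The root is E and the 7th is D.
7 letter names make it a seventh; at 10 semitones (a half step narrower than major) the quality is minor.

m7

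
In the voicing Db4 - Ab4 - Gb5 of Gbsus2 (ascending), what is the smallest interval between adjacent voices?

perfect 5th

Adjacent intervals: Db4→Ab4 = perfect fifth; Ab4→Gb5 = minor seventh.
The smallest is Db4 to Ab4, a perfect fifth (7 semitones).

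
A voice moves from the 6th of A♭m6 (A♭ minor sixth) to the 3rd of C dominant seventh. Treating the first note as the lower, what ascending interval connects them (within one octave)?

major seventh

The 6th of A♭m6 (A♭ minor sixth) is F; the 3rd of C dominant seventh is E.
Counting 7 letters and 11 half steps from F gives a major seventh.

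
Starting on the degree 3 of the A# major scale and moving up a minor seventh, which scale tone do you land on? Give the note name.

B#

The scale is A# B# C## D# E# F## G##.
The degree 3 is C##; a minor seventh above that is B# — scale degree 2.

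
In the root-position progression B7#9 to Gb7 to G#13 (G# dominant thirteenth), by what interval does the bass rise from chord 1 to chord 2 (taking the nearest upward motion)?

diminished sixth

The roots are B and Gb.
6 letter names make it a sixth; at 7 semitones (a whole step narrower than major) the quality is diminished.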